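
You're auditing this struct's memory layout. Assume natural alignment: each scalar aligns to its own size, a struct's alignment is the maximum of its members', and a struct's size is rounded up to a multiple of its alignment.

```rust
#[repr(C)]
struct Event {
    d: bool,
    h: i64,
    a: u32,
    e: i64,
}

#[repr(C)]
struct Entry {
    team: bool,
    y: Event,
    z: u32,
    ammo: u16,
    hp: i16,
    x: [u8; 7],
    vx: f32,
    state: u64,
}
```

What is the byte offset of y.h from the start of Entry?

Event: @0: d [1B, align 1] → 1; +7 pad (align 8); @8: h [8B, align 8] → 16; @16: a [4B, align 4] → 20; +4 pad (align 8); @24: e [8B, align 8] → 32; size 32, align 8
@0: team [1B, align 1] → 1
+7 pad (align 8)
@8: y [32B, align 8] → 40
within Event: h at 8
8 + 8 = 16

16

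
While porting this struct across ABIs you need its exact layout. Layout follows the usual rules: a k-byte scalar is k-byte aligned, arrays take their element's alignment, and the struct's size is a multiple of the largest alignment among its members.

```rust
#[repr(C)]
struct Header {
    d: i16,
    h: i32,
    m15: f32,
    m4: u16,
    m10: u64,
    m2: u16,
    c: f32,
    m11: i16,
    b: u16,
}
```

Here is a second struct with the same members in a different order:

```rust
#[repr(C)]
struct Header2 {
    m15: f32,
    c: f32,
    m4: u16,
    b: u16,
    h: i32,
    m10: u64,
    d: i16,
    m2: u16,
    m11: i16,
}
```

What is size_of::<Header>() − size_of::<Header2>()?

8

d at 0 (size 2, align 2) → ends 2
pad 2 to align 4 for h
h at 4 (size 4, align 4) → ends 8
m15 at 8 (size 4, align 4) → ends 12
m4 at 12 (size 2, align 2) → ends 14
pad 2 to align 8 for m10
m10 at 16 (size 8, align 8) → ends 24
m2 at 24 (size 2, align 2) → ends 26
pad 2 to align 4 for c
c at 28 (size 4, align 4) → ends 32
m11 at 32 (size 2, align 2) → ends 34
b at 34 (size 2, align 2) → ends 36
tail pad 4 to reach multiple of 8
total 40 bytes, alignment 8
— Header2 —
m15 at 0 (size 4, align 4) → ends 4
c at 4 (size 4, align 4) → ends 8
m4 at 8 (size 2, align 2) → ends 10
b at 10 (size 2, align 2) → ends 12
h at 12 (size 4, align 4) → ends 16
m10 at 16 (size 8, align 8) → ends 24
d at 24 (size 2, align 2) → ends 26
m2 at 26 (size 2, align 2) → ends 28
m11 at 28 (size 2, align 2) → ends 30
tail pad 2 to reach multiple of 8
total 32 bytes, alignment 8
40 − 32 = 8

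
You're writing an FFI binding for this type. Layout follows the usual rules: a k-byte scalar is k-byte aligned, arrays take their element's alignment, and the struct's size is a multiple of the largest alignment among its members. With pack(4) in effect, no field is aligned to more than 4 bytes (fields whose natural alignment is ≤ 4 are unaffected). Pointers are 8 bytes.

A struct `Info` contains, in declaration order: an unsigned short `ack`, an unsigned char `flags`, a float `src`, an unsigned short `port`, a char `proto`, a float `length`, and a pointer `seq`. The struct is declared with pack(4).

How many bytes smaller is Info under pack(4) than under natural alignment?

natural layout:
  ack at 0 (size 2, align 2) → ends 2
  flags at 2 (size 1, align 1) → ends 3
  pad 1 to align 4 for src
  src at 4 (size 4, align 4) → ends 8
  port at 8 (size 2, align 2) → ends 10
  proto at 10 (size 1, align 1) → ends 11
  pad 1 to align 4 for length
  length at 12 (size 4, align 4) → ends 16
  seq at 16 (size 8, align 8) → ends 24
  total 24 bytes, alignment 8
packed(4) layout:
  ack at 0 (size 2, align 2) → ends 2
  flags at 2 (size 1, align 1) → ends 3
  pad 1 to align 4 for src
  src at 4 (size 4, align 4) → ends 8
  port at 8 (size 2, align 2) → ends 10
  proto at 10 (size 1, align 1) → ends 11
  pad 1 to align 4 for length
  length at 12 (size 4, align 4) → ends 16
  seq at 16 (size 8, align 4) → ends 24
  total 24 bytes, alignment 4
24 − 24 = 0

0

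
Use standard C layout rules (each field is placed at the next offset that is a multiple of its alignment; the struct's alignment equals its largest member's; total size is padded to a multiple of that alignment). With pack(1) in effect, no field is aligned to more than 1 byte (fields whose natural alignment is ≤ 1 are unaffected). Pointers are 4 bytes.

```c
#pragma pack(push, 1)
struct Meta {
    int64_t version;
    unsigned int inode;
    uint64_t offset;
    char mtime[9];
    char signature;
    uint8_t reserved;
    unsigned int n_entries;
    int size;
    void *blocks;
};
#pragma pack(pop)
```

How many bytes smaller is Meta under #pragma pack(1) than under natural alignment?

5

natural layout:
  version at 0 (size 8, align 8) → ends 8
  inode at 8 (size 4, align 4) → ends 12
  pad 4 to align 8 for offset
  offset at 16 (size 8, align 8) → ends 24
  mtime at 24 (size 9, align 1) → ends 33
  signature at 33 (size 1, align 1) → ends 34
  reserved at 34 (size 1, align 1) → ends 35
  pad 1 to align 4 for n_entries
  n_entries at 36 (size 4, align 4) → ends 40
  size at 40 (size 4, align 4) → ends 44
  blocks at 44 (size 4, align 4) → ends 48
  total 48 bytes, alignment 8
packed(1) layout:
  version at 0 (size 8, align 1) → ends 8
  inode at 8 (size 4, align 1) → ends 12
  offset at 12 (size 8, align 1) → ends 20
  mtime at 20 (size 9, align 1) → ends 29
  signature at 29 (size 1, align 1) → ends 30
  reserved at 30 (size 1, align 1) → ends 31
  n_entries at 31 (size 4, align 1) → ends 35
  size at 35 (size 4, align 1) → ends 39
  blocks at 39 (size 4, align 1) → ends 43
  total 43 bytes, alignment 1
48 − 43 = 5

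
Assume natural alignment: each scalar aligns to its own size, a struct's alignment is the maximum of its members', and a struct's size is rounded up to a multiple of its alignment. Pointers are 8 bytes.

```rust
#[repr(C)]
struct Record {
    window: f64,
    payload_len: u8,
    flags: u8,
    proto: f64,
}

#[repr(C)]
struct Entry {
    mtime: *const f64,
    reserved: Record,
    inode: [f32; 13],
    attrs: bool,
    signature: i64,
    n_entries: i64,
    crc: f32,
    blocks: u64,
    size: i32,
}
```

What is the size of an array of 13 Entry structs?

Record: 0..8  window  (8B, 8-aligned); 8..9  payload_len  (1B, 1-aligned); 9..10  flags  (1B, 1-aligned); 10..16  -- padding (6B); 16..24  proto  (8B, 8-aligned); sizeof = 24, alignof = 8
0..8  mtime  (8B, 8-aligned)
8..32  reserved  (24B, 8-aligned)
32..84  inode  (52B, 4-aligned)
84..85  attrs  (1B, 1-aligned)
85..88  -- padding (3B)
88..96  signature  (8B, 8-aligned)
96..104  n_entries  (8B, 8-aligned)
104..108  crc  (4B, 4-aligned)
108..112  -- padding (4B)
112..120  blocks  (8B, 8-aligned)
120..124  size  (4B, 4-aligned)
124..128  -- tail padding (4B)
sizeof = 128, alignof = 8
array of 13: 13 × 128 = 1664

1664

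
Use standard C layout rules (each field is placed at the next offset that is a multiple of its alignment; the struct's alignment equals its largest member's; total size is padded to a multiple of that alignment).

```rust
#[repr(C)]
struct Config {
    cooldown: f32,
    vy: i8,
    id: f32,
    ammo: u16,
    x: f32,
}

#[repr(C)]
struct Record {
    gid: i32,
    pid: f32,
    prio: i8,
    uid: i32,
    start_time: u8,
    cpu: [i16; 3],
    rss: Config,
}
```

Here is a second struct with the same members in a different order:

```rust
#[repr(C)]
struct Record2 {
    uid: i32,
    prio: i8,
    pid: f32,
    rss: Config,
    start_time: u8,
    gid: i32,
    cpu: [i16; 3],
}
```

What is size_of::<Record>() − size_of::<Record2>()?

Config: cooldown at 0 (size 4, align 4) → ends 4; vy at 4 (size 1, align 1) → ends 5; pad 3 to align 4 for id; id at 8 (size 4, align 4) → ends 12; ammo at 12 (size 2, align 2) → ends 14; pad 2 to align 4 for x; x at 16 (size 4, align 4) → ends 20; total 20 bytes, alignment 4
gid at 0 (size 4, align 4) → ends 4
pid at 4 (size 4, align 4) → ends 8
prio at 8 (size 1, align 1) → ends 9
pad 3 to align 4 for uid
uid at 12 (size 4, align 4) → ends 16
start_time at 16 (size 1, align 1) → ends 17
pad 1 to align 2 for cpu
cpu at 18 (size 6, align 2) → ends 24
rss at 24 (size 20, align 4) → ends 44
total 44 bytes, alignment 4
— Record2 —
uid at 0 (size 4, align 4) → ends 4
prio at 4 (size 1, align 1) → ends 5
pad 3 to align 4 for pid
pid at 8 (size 4, align 4) → ends 12
rss at 12 (size 20, align 4) → ends 32
start_time at 32 (size 1, align 1) → ends 33
pad 3 to align 4 for gid
gid at 36 (size 4, align 4) → ends 40
cpu at 40 (size 6, align 2) → ends 46
tail pad 2 to reach multiple of 4
total 48 bytes, alignment 4
44 − 48 = -4

-4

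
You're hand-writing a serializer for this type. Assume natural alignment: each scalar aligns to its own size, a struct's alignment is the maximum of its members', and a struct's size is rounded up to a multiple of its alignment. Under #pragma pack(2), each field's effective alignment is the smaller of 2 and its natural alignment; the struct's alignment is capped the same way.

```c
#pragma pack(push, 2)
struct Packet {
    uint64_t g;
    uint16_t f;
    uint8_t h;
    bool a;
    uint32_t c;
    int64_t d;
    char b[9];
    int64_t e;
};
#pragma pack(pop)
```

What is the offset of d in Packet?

16

@0: g [8B, align 2] → 8
@8: f [2B, align 2] → 10
@10: h [1B, align 1] → 11
@11: a [1B, align 1] → 12
@12: c [4B, align 2] → 16
@16: d [8B, align 2] → 24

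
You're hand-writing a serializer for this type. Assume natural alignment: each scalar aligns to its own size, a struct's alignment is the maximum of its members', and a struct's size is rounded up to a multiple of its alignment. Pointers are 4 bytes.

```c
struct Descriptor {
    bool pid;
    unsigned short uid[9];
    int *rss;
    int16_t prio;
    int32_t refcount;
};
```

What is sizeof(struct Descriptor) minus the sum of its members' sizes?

0..1  pid  (1B, 1-aligned)
1..2  -- padding (1B)
2..20  uid  (18B, 2-aligned)
20..24  rss  (4B, 4-aligned)
24..26  prio  (2B, 2-aligned)
26..28  -- padding (2B)
28..32  refcount  (4B, 4-aligned)
sizeof = 32, alignof = 4
data bytes 29, size 32 → padding 3

3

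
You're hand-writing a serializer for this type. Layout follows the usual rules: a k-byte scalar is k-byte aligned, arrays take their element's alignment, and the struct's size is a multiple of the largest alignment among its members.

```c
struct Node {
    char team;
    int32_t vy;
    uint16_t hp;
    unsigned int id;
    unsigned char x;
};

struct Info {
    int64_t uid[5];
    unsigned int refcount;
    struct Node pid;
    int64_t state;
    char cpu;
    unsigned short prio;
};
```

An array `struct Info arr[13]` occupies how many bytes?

Node: 0..1  team  (1B, 1-aligned); 1..4  -- padding (3B); 4..8  vy  (4B, 4-aligned); 8..10  hp  (2B, 2-aligned); 10..12  -- padding (2B); 12..16  id  (4B, 4-aligned); 16..17  x  (1B, 1-aligned); 17..20  -- tail padding (3B); sizeof = 20, alignof = 4
0..40  uid  (40B, 8-aligned)
40..44  refcount  (4B, 4-aligned)
44..64  pid  (20B, 4-aligned)
64..72  state  (8B, 8-aligned)
72..73  cpu  (1B, 1-aligned)
73..74  -- padding (1B)
74..76  prio  (2B, 2-aligned)
76..80  -- tail padding (4B)
sizeof = 80, alignof = 8
array of 13: 13 × 80 = 1040

1040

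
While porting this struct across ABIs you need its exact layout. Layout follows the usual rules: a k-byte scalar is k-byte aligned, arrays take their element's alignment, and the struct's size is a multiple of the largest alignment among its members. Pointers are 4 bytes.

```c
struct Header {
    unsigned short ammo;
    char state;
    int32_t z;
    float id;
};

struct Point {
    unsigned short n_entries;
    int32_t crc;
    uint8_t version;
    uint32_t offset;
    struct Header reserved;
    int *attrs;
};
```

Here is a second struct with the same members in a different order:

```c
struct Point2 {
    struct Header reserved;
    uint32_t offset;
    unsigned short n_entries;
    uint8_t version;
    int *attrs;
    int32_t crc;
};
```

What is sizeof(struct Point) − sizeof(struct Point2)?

Header: ammo at 0 (size 2, align 2) → ends 2; state at 2 (size 1, align 1) → ends 3; pad 1 to align 4 for z; z at 4 (size 4, align 4) → ends 8; id at 8 (size 4, align 4) → ends 12; total 12 bytes, alignment 4
n_entries at 0 (size 2, align 2) → ends 2
pad 2 to align 4 for crc
crc at 4 (size 4, align 4) → ends 8
version at 8 (size 1, align 1) → ends 9
pad 3 to align 4 for offset
offset at 12 (size 4, align 4) → ends 16
reserved at 16 (size 12, align 4) → ends 28
attrs at 28 (size 4, align 4) → ends 32
total 32 bytes, alignment 4
— Point2 —
reserved at 0 (size 12, align 4) → ends 12
offset at 12 (size 4, align 4) → ends 16
n_entries at 16 (size 2, align 2) → ends 18
version at 18 (size 1, align 1) → ends 19
pad 1 to align 4 for attrs
attrs at 20 (size 4, align 4) → ends 24
crc at 24 (size 4, align 4) → ends 28
total 28 bytes, alignment 4
32 − 28 = 4

4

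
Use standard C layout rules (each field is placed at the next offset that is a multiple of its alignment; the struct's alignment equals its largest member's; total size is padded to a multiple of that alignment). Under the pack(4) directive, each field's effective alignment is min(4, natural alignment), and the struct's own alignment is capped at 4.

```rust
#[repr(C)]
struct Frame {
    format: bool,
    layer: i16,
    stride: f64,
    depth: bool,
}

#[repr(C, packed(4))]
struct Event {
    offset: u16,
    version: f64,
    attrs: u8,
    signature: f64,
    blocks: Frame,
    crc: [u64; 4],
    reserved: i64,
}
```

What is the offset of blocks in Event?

Frame: 0..1  format  (1B, 1-aligned); 1..2  -- padding (1B); 2..4  layer  (2B, 2-aligned); 4..8  -- padding (4B); 8..16  stride  (8B, 8-aligned); 16..17  depth  (1B, 1-aligned); 17..24  -- tail padding (7B); sizeof = 24, alignof = 8
0..2  offset  (2B, 2-aligned)
2..4  -- padding (2B)
4..12  version  (8B, 4-aligned)
12..13  attrs  (1B, 1-aligned)
13..16  -- padding (3B)
16..24  signature  (8B, 4-aligned)
24..48  blocks  (24B, 4-aligned)

24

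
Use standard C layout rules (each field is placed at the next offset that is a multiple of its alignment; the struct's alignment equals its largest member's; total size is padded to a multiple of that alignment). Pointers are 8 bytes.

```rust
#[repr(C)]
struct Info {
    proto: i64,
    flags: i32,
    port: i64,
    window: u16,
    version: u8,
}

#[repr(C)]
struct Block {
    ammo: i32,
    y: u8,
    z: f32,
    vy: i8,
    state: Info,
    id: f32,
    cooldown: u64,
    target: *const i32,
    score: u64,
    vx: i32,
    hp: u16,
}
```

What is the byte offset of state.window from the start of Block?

40

Info: 0..8  proto  (8B, 8-aligned); 8..12  flags  (4B, 4-aligned); 12..16  -- padding (4B); 16..24  port  (8B, 8-aligned); 24..26  window  (2B, 2-aligned); 26..27  version  (1B, 1-aligned); 27..32  -- tail padding (5B); sizeof = 32, alignof = 8
0..4  ammo  (4B, 4-aligned)
4..5  y  (1B, 1-aligned)
5..8  -- padding (3B)
8..12  z  (4B, 4-aligned)
12..13  vy  (1B, 1-aligned)
13..16  -- padding (3B)
16..48  state  (32B, 8-aligned)
within Info: window at 24
16 + 24 = 40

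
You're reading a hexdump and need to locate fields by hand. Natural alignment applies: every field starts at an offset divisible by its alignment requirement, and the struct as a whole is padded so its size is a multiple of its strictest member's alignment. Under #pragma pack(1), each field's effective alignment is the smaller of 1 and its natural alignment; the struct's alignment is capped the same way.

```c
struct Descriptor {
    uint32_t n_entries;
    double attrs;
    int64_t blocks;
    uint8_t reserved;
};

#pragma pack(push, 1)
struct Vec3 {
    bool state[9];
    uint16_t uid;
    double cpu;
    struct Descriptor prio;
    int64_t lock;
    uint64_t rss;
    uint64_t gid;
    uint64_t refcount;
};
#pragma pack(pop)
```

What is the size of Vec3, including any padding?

Descriptor: @0: n_entries [4B, align 4] → 4; +4 pad (align 8); @8: attrs [8B, align 8] → 16; @16: blocks [8B, align 8] → 24; @24: reserved [1B, align 1] → 25; +7 tail pad (align 8); size 32, align 8
@0: state [9B, align 1] → 9
@9: uid [2B, align 1] → 11
@11: cpu [8B, align 1] → 19
@19: prio [32B, align 1] → 51
@51: lock [8B, align 1] → 59
@59: rss [8B, align 1] → 67
@67: gid [8B, align 1] → 75
@75: refcount [8B, align 1] → 83
size 83, align 1

83 bytes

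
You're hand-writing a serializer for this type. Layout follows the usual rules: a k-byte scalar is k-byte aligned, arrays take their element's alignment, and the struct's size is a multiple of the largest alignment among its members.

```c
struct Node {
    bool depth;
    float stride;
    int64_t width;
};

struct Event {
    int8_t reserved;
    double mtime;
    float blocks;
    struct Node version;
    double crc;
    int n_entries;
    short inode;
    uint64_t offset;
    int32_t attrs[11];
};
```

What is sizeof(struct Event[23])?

Node: @0: depth [1B, align 1] → 1; +3 pad (align 4); @4: stride [4B, align 4] → 8; @8: width [8B, align 8] → 16; size 16, align 8
@0: reserved [1B, align 1] → 1
+7 pad (align 8)
@8: mtime [8B, align 8] → 16
@16: blocks [4B, align 4] → 20
+4 pad (align 8)
@24: version [16B, align 8] → 40
@40: crc [8B, align 8] → 48
@48: n_entries [4B, align 4] → 52
@52: inode [2B, align 2] → 54
+2 pad (align 8)
@56: offset [8B, align 8] → 64
@64: attrs [44B, align 4] → 108
+4 tail pad (align 8)
size 112, align 8
array of 23: 23 × 112 = 2576

2576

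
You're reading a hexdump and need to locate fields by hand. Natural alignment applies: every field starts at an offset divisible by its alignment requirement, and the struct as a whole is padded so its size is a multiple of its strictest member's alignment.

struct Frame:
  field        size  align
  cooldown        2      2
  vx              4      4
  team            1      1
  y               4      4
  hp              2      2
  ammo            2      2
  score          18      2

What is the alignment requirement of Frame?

4

member alignments: cooldown=2, vx=4, team=1, y=4, hp=2, ammo=2, score=2
max = 4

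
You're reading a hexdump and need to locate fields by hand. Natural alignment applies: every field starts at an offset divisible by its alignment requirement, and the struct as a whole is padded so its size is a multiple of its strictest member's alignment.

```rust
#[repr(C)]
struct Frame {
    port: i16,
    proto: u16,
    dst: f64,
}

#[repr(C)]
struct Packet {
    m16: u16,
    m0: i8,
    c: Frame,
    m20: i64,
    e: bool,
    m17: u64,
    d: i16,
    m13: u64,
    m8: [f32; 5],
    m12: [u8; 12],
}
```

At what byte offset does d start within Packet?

Frame: 0..2  port  (2B, 2-aligned); 2..4  proto  (2B, 2-aligned); 4..8  -- padding (4B); 8..16  dst  (8B, 8-aligned); sizeof = 16, alignof = 8
0..2  m16  (2B, 2-aligned)
2..3  m0  (1B, 1-aligned)
3..8  -- padding (5B)
8..24  c  (16B, 8-aligned)
24..32  m20  (8B, 8-aligned)
32..33  e  (1B, 1-aligned)
33..40  -- padding (7B)
40..48  m17  (8B, 8-aligned)
48..50  d  (2B, 2-aligned)

48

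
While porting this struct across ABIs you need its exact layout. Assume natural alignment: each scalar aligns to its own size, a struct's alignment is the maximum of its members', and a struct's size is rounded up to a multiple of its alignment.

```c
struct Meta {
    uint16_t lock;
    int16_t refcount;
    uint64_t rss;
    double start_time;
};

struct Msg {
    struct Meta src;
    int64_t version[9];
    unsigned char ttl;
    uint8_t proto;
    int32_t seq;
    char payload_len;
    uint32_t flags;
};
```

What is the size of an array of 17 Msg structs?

Meta: 0..2  lock  (2B, 2-aligned); 2..4  refcount  (2B, 2-aligned); 4..8  -- padding (4B); 8..16  rss  (8B, 8-aligned); 16..24  start_time  (8B, 8-aligned); sizeof = 24, alignof = 8
0..24  src  (24B, 8-aligned)
24..96  version  (72B, 8-aligned)
96..97  ttl  (1B, 1-aligned)
97..98  proto  (1B, 1-aligned)
98..100  -- padding (2B)
100..104  seq  (4B, 4-aligned)
104..105  payload_len  (1B, 1-aligned)
105..108  -- padding (3B)
108..112  flags  (4B, 4-aligned)
sizeof = 112, alignof = 8
array of 17: 17 × 112 = 1904

1904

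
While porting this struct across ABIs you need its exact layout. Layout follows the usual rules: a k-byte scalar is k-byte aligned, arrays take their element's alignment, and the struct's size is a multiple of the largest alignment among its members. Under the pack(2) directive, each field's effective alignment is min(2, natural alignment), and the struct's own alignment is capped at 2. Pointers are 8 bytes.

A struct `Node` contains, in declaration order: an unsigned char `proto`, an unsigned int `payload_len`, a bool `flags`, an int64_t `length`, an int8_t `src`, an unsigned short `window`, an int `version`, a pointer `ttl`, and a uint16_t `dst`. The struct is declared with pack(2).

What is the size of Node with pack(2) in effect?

34

0..1  proto  (1B, 1-aligned)
1..2  -- padding (1B)
2..6  payload_len  (4B, 2-aligned)
6..7  flags  (1B, 1-aligned)
7..8  -- padding (1B)
8..16  length  (8B, 2-aligned)
16..17  src  (1B, 1-aligned)
17..18  -- padding (1B)
18..20  window  (2B, 2-aligned)
20..24  version  (4B, 2-aligned)
24..32  ttl  (8B, 2-aligned)
32..34  dst  (2B, 2-aligned)
sizeof = 34, alignof = 2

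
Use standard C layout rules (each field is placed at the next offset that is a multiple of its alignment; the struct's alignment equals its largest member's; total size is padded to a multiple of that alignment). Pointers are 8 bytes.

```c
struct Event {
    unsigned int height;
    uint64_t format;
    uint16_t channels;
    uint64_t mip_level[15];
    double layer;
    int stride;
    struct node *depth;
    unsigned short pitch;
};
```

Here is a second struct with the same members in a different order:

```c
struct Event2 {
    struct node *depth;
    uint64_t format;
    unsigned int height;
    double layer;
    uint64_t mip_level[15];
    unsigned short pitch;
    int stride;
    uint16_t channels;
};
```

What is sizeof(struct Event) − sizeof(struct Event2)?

8

@0: height [4B, align 4] → 4
+4 pad (align 8)
@8: format [8B, align 8] → 16
@16: channels [2B, align 2] → 18
+6 pad (align 8)
@24: mip_level [120B, align 8] → 144
@144: layer [8B, align 8] → 152
@152: stride [4B, align 4] → 156
+4 pad (align 8)
@160: depth [8B, align 8] → 168
@168: pitch [2B, align 2] → 170
+6 tail pad (align 8)
size 176, align 8
— Event2 —
@0: depth [8B, align 8] → 8
@8: format [8B, align 8] → 16
@16: height [4B, align 4] → 20
+4 pad (align 8)
@24: layer [8B, align 8] → 32
@32: mip_level [120B, align 8] → 152
@152: pitch [2B, align 2] → 154
+2 pad (align 4)
@156: stride [4B, align 4] → 160
@160: channels [2B, align 2] → 162
+6 tail pad (align 8)
size 168, align 8
176 − 168 = 8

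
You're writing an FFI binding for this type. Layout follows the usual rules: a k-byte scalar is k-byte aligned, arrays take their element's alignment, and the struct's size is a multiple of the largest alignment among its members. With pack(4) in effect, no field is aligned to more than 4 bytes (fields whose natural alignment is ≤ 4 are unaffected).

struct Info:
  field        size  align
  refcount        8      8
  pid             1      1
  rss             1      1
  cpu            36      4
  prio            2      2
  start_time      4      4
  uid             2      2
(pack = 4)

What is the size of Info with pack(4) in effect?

60

refcount at 0 (size 8, align 4) → ends 8
pid at 8 (size 1, align 1) → ends 9
rss at 9 (size 1, align 1) → ends 10
pad 2 to align 4 for cpu
cpu at 12 (size 36, align 4) → ends 48
prio at 48 (size 2, align 2) → ends 50
pad 2 to align 4 for start_time
start_time at 52 (size 4, align 4) → ends 56
uid at 56 (size 2, align 2) → ends 58
tail pad 2 to reach multiple of 4
total 60 bytes, alignment 4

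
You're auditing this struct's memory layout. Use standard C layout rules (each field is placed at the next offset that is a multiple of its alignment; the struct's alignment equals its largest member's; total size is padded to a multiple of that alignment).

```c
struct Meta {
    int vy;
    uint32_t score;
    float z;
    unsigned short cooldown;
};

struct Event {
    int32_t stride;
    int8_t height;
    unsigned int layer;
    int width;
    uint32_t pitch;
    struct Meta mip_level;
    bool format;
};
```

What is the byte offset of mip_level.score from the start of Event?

Meta: @0: vy [4B, align 4] → 4; @4: score [4B, align 4] → 8; @8: z [4B, align 4] → 12; @12: cooldown [2B, align 2] → 14; +2 tail pad (align 4); size 16, align 4
@0: stride [4B, align 4] → 4
@4: height [1B, align 1] → 5
+3 pad (align 4)
@8: layer [4B, align 4] → 12
@12: width [4B, align 4] → 16
@16: pitch [4B, align 4] → 20
@20: mip_level [16B, align 4] → 36
within Meta: score at 4
20 + 4 = 24

24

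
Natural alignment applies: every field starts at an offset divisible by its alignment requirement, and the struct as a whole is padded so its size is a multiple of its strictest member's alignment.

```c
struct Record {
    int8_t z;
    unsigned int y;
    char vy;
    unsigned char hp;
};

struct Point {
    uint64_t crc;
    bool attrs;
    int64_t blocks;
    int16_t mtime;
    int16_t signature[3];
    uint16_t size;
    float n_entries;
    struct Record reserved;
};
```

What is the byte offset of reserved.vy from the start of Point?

Record: 0..1  z  (1B, 1-aligned); 1..4  -- padding (3B); 4..8  y  (4B, 4-aligned); 8..9  vy  (1B, 1-aligned); 9..10  hp  (1B, 1-aligned); 10..12  -- tail padding (2B); sizeof = 12, alignof = 4
0..8  crc  (8B, 8-aligned)
8..9  attrs  (1B, 1-aligned)
9..16  -- padding (7B)
16..24  blocks  (8B, 8-aligned)
24..26  mtime  (2B, 2-aligned)
26..32  signature  (6B, 2-aligned)
32..34  size  (2B, 2-aligned)
34..36  -- padding (2B)
36..40  n_entries  (4B, 4-aligned)
40..52  reserved  (12B, 4-aligned)
within Record: vy at 8
40 + 8 = 48

48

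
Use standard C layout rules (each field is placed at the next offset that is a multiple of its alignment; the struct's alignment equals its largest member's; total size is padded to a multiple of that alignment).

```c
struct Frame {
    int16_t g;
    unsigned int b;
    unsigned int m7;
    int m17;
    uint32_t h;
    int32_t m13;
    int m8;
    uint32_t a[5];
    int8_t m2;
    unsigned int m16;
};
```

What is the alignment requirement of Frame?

member alignments: g=2, b=4, m7=4, m17=4, h=4, m13=4, m8=4, a=4, m2=1, m16=4
max = 4

4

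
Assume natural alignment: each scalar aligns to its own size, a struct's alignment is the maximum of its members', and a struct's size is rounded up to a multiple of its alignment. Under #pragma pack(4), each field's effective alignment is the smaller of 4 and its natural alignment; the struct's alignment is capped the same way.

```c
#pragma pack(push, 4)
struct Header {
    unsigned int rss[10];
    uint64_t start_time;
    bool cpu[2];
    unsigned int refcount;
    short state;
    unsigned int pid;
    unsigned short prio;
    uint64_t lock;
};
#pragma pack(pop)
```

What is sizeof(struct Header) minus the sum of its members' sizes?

rss at 0 (size 40, align 4) → ends 40
start_time at 40 (size 8, align 4) → ends 48
cpu at 48 (size 2, align 1) → ends 50
pad 2 to align 4 for refcount
refcount at 52 (size 4, align 4) → ends 56
state at 56 (size 2, align 2) → ends 58
pad 2 to align 4 for pid
pid at 60 (size 4, align 4) → ends 64
prio at 64 (size 2, align 2) → ends 66
pad 2 to align 4 for lock
lock at 68 (size 8, align 4) → ends 76
total 76 bytes, alignment 4
data bytes 70, size 76 → padding 6

6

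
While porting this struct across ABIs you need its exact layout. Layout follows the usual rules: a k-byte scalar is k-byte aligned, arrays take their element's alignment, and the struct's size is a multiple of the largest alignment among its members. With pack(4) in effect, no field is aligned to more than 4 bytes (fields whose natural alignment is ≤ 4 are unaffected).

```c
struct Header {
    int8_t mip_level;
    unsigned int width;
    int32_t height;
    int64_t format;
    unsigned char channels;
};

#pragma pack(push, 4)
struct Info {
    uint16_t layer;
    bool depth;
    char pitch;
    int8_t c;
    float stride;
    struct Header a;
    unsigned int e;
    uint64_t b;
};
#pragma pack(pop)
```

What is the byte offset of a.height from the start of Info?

Header: 0..1  mip_level  (1B, 1-aligned); 1..4  -- padding (3B); 4..8  width  (4B, 4-aligned); 8..12  height  (4B, 4-aligned); 12..16  -- padding (4B); 16..24  format  (8B, 8-aligned); 24..25  channels  (1B, 1-aligned); 25..32  -- tail padding (7B); sizeof = 32, alignof = 8
0..2  layer  (2B, 2-aligned)
2..3  depth  (1B, 1-aligned)
3..4  pitch  (1B, 1-aligned)
4..5  c  (1B, 1-aligned)
5..8  -- padding (3B)
8..12  stride  (4B, 4-aligned)
12..44  a  (32B, 4-aligned)
within Header: height at 8
12 + 8 = 20

20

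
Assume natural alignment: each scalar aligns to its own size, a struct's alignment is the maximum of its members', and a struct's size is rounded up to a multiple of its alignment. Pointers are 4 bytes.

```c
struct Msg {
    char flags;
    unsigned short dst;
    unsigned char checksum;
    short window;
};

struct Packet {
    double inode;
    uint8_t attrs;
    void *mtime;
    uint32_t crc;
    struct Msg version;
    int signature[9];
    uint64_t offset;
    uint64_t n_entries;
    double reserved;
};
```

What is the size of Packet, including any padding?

88 bytes

Msg: flags at 0 (size 1, align 1) → ends 1; pad 1 to align 2 for dst; dst at 2 (size 2, align 2) → ends 4; checksum at 4 (size 1, align 1) → ends 5; pad 1 to align 2 for window; window at 6 (size 2, align 2) → ends 8; total 8 bytes, alignment 2
inode at 0 (size 8, align 8) → ends 8
attrs at 8 (size 1, align 1) → ends 9
pad 3 to align 4 for mtime
mtime at 12 (size 4, align 4) → ends 16
crc at 16 (size 4, align 4) → ends 20
version at 20 (size 8, align 2) → ends 28
signature at 28 (size 36, align 4) → ends 64
offset at 64 (size 8, align 8) → ends 72
n_entries at 72 (size 8, align 8) → ends 80
reserved at 80 (size 8, align 8) → ends 88
total 88 bytes, alignment 8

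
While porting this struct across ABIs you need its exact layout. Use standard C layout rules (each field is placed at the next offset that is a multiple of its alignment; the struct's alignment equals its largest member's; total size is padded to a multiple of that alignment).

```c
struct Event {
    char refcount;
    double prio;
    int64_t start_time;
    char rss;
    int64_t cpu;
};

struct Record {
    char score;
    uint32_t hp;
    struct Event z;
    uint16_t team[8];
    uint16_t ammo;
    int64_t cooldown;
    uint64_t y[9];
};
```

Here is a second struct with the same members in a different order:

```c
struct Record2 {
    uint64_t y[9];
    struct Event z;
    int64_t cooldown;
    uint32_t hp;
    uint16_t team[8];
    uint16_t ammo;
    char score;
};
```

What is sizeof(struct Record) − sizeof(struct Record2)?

8

Event: refcount at 0 (size 1, align 1) → ends 1; pad 7 to align 8 for prio; prio at 8 (size 8, align 8) → ends 16; start_time at 16 (size 8, align 8) → ends 24; rss at 24 (size 1, align 1) → ends 25; pad 7 to align 8 for cpu; cpu at 32 (size 8, align 8) → ends 40; total 40 bytes, alignment 8
score at 0 (size 1, align 1) → ends 1
pad 3 to align 4 for hp
hp at 4 (size 4, align 4) → ends 8
z at 8 (size 40, align 8) → ends 48
team at 48 (size 16, align 2) → ends 64
ammo at 64 (size 2, align 2) → ends 66
pad 6 to align 8 for cooldown
cooldown at 72 (size 8, align 8) → ends 80
y at 80 (size 72, align 8) → ends 152
total 152 bytes, alignment 8
— Record2 —
y at 0 (size 72, align 8) → ends 72
z at 72 (size 40, align 8) → ends 112
cooldown at 112 (size 8, align 8) → ends 120
hp at 120 (size 4, align 4) → ends 124
team at 124 (size 16, align 2) → ends 140
ammo at 140 (size 2, align 2) → ends 142
score at 142 (size 1, align 1) → ends 143
tail pad 1 to reach multiple of 8
total 144 bytes, alignment 8
152 − 144 = 8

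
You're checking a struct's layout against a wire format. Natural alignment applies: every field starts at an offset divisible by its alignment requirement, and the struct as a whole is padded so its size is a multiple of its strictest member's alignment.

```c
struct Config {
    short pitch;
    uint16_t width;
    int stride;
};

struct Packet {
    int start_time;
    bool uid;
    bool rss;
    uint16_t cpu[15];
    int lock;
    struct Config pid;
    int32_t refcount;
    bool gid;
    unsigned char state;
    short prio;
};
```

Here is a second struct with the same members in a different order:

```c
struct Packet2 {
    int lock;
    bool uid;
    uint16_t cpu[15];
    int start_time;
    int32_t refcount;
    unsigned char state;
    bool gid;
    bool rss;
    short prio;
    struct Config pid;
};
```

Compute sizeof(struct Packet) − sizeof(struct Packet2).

-4

Config: @0: pitch [2B, align 2] → 2; @2: width [2B, align 2] → 4; @4: stride [4B, align 4] → 8; size 8, align 4
@0: start_time [4B, align 4] → 4
@4: uid [1B, align 1] → 5
@5: rss [1B, align 1] → 6
@6: cpu [30B, align 2] → 36
@36: lock [4B, align 4] → 40
@40: pid [8B, align 4] → 48
@48: refcount [4B, align 4] → 52
@52: gid [1B, align 1] → 53
@53: state [1B, align 1] → 54
@54: prio [2B, align 2] → 56
size 56, align 4
— Packet2 —
@0: lock [4B, align 4] → 4
@4: uid [1B, align 1] → 5
+1 pad (align 2)
@6: cpu [30B, align 2] → 36
@36: start_time [4B, align 4] → 40
@40: refcount [4B, align 4] → 44
@44: state [1B, align 1] → 45
@45: gid [1B, align 1] → 46
@46: rss [1B, align 1] → 47
+1 pad (align 2)
@48: prio [2B, align 2] → 50
+2 pad (align 4)
@52: pid [8B, align 4] → 60
size 60, align 4
56 − 60 = -4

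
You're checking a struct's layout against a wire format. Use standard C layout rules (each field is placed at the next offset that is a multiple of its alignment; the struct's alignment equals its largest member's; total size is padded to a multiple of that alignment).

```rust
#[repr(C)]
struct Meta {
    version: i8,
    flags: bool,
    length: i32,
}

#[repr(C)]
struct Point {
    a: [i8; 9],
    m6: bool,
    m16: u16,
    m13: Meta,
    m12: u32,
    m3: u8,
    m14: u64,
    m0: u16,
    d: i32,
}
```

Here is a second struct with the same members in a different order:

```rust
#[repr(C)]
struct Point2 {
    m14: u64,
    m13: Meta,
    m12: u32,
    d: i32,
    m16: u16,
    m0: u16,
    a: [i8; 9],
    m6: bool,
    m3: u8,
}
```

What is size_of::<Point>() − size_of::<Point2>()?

8

Meta: version at 0 (size 1, align 1) → ends 1; flags at 1 (size 1, align 1) → ends 2; pad 2 to align 4 for length; length at 4 (size 4, align 4) → ends 8; total 8 bytes, alignment 4
a at 0 (size 9, align 1) → ends 9
m6 at 9 (size 1, align 1) → ends 10
m16 at 10 (size 2, align 2) → ends 12
m13 at 12 (size 8, align 4) → ends 20
m12 at 20 (size 4, align 4) → ends 24
m3 at 24 (size 1, align 1) → ends 25
pad 7 to align 8 for m14
m14 at 32 (size 8, align 8) → ends 40
m0 at 40 (size 2, align 2) → ends 42
pad 2 to align 4 for d
d at 44 (size 4, align 4) → ends 48
total 48 bytes, alignment 8
— Point2 —
m14 at 0 (size 8, align 8) → ends 8
m13 at 8 (size 8, align 4) → ends 16
m12 at 16 (size 4, align 4) → ends 20
d at 20 (size 4, align 4) → ends 24
m16 at 24 (size 2, align 2) → ends 26
m0 at 26 (size 2, align 2) → ends 28
a at 28 (size 9, align 1) → ends 37
m6 at 37 (size 1, align 1) → ends 38
m3 at 38 (size 1, align 1) → ends 39
tail pad 1 to reach multiple of 8
total 40 bytes, alignment 8
48 − 40 = 8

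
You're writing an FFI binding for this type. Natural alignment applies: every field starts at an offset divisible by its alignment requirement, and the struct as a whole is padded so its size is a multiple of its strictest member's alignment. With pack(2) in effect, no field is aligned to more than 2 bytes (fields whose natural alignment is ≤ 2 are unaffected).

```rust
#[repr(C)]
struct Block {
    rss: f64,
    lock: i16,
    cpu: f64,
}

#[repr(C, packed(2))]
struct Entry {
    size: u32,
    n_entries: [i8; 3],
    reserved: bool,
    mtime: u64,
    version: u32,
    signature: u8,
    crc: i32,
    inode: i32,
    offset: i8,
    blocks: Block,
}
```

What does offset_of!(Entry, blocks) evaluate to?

Block: rss at 0 (size 8, align 8) → ends 8; lock at 8 (size 2, align 2) → ends 10; pad 6 to align 8 for cpu; cpu at 16 (size 8, align 8) → ends 24; total 24 bytes, alignment 8
size at 0 (size 4, align 2) → ends 4
n_entries at 4 (size 3, align 1) → ends 7
reserved at 7 (size 1, align 1) → ends 8
mtime at 8 (size 8, align 2) → ends 16
version at 16 (size 4, align 2) → ends 20
signature at 20 (size 1, align 1) → ends 21
pad 1 to align 2 for crc
crc at 22 (size 4, align 2) → ends 26
inode at 26 (size 4, align 2) → ends 30
offset at 30 (size 1, align 1) → ends 31
pad 1 to align 2 for blocks
blocks at 32 (size 24, align 2) → ends 56

32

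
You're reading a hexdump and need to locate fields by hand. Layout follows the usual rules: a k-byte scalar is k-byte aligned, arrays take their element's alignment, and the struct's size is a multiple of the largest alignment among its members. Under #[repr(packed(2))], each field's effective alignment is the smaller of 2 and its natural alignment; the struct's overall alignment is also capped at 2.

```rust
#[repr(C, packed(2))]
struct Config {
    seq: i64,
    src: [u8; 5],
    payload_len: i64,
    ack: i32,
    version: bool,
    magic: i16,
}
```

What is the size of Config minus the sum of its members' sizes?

2

0..8  seq  (8B, 2-aligned)
8..13  src  (5B, 1-aligned)
13..14  -- padding (1B)
14..22  payload_len  (8B, 2-aligned)
22..26  ack  (4B, 2-aligned)
26..27  version  (1B, 1-aligned)
27..28  -- padding (1B)
28..30  magic  (2B, 2-aligned)
sizeof = 30, alignof = 2
data bytes 28, size 30 → padding 2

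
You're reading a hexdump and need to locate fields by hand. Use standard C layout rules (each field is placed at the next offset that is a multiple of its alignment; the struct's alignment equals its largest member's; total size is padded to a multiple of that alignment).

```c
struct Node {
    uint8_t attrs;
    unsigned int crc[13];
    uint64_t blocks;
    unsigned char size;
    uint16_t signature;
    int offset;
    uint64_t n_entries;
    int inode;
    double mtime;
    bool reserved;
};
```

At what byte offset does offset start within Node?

0..1  attrs  (1B, 1-aligned)
1..4  -- padding (3B)
4..56  crc  (52B, 4-aligned)
56..64  blocks  (8B, 8-aligned)
64..65  size  (1B, 1-aligned)
65..66  -- padding (1B)
66..68  signature  (2B, 2-aligned)
68..72  offset  (4B, 4-aligned)

68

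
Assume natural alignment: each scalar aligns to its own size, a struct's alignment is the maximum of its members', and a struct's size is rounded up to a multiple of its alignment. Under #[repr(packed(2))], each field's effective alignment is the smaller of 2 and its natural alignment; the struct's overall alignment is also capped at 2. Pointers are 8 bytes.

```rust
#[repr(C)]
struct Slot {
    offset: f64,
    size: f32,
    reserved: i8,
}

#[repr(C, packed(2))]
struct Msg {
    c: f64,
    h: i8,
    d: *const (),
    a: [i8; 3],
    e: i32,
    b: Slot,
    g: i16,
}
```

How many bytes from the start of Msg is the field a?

18

Slot: 0..8  offset  (8B, 8-aligned); 8..12  size  (4B, 4-aligned); 12..13  reserved  (1B, 1-aligned); 13..16  -- tail padding (3B); sizeof = 16, alignof = 8
0..8  c  (8B, 2-aligned)
8..9  h  (1B, 1-aligned)
9..10  -- padding (1B)
10..18  d  (8B, 2-aligned)
18..21  a  (3B, 1-aligned)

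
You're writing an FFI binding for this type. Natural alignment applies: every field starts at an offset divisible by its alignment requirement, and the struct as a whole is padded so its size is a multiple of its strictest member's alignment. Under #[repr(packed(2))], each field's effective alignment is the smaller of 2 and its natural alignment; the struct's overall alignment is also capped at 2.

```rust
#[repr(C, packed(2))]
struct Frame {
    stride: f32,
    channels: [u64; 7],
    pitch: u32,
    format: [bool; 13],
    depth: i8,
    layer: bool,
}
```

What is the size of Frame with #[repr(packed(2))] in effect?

stride at 0 (size 4, align 2) → ends 4
channels at 4 (size 56, align 2) → ends 60
pitch at 60 (size 4, align 2) → ends 64
format at 64 (size 13, align 1) → ends 77
depth at 77 (size 1, align 1) → ends 78
layer at 78 (size 1, align 1) → ends 79
tail pad 1 to reach multiple of 2
total 80 bytes, alignment 2

80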